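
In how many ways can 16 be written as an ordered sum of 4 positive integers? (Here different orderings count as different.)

Place 3 bars in the 15 internal gaps of a row of 16 dots: C(15,3) = 455.

455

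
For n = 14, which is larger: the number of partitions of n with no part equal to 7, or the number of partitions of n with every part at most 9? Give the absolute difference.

3

Partitions of 14 with no part equal to 7: 120.
Partitions of 14 with every part at most 9: 123.
|120 − 123| = 3.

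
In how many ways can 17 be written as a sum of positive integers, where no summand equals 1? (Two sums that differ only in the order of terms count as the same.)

66

A partial list (first 12 by largest part):
17
15,2
14,3
13,4
13,2,2
12,5
12,3,2
11,6
11,4,2
11,3,3
11,2,2,2
10,7
…and 54 more, for 66 total.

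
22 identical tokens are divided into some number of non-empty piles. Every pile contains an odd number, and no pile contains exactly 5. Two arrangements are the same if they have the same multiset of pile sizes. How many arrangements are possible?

51

There are too many to list fully; the first 12 (by largest part) are:
1+21
3+19
1+1+1+19
1+1+3+17
1+1+1+1+1+17
7+15
1+3+3+15
1+1+1+1+3+15
1+1+1+1+1+1+1+15
9+13
1+1+7+13
3+3+3+13
…and 39 more, for 51 total.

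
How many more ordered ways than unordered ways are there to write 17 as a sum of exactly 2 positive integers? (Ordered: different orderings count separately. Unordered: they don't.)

Compositions: C(16,1) = 16.
Partitions of 17 into exactly 2 parts: 8.
Difference: 16 − 8 = 8.

8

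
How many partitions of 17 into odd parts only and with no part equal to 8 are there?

A partial list (first 12 by largest part):
17
15, 1, 1
13, 3, 1
13, 1, 1, 1, 1
11, 5, 1
11, 3, 3
11, 3, 1, 1, 1
11, 1, 1, 1, 1, 1, 1
9, 7, 1
9, 5, 3
9, 5, 1, 1, 1
9, 3, 3, 1, 1
…and 26 more, for 38 total.

38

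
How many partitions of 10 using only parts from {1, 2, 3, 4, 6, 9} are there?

29

There are too many to list fully; the first 12 (by largest part) are:
9+1
6+4
6+3+1
6+2+2
6+2+1+1
6+1+1+1+1
4+4+2
4+4+1+1
4+3+3
4+3+2+1
4+3+1+1+1
4+2+2+2
…and 17 more, for 29 total.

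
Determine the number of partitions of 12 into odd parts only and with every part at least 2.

They are:
3+9
5+7
3+3+3+3

3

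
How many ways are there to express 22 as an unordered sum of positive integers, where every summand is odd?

89

There are 89 such partitions.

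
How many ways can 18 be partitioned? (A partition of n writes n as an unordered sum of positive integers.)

Enumerating by decreasing first part gives 385 partitions in all.

385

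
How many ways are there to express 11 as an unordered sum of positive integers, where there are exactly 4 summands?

11

Enumerating:
8, 1, 1, 1
7, 2, 1, 1
6, 3, 1, 1
6, 2, 2, 1
5, 4, 1, 1
5, 3, 2, 1
5, 2, 2, 2
4, 4, 2, 1
4, 3, 3, 1
4, 3, 2, 2
3, 3, 3, 2
That's 11 in total.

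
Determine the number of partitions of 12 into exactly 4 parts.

Listing the qualifying partitions of 12:
9,1,1,1
8,2,1,1
7,3,1,1
7,2,2,1
6,4,1,1
6,3,2,1
6,2,2,2
5,5,1,1
5,4,2,1
5,3,3,1
5,3,2,2
4,4,3,1
4,4,2,2
4,3,3,2
3,3,3,3

15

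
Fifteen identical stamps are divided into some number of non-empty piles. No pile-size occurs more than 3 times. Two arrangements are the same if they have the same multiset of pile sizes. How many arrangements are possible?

105

Systematic enumeration (by largest part, then next-largest, …) yields 105.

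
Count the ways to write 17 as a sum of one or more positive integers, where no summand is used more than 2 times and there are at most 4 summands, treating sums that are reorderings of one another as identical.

A partial list (first 12 by largest part):
17
16, 1
15, 2
15, 1, 1
14, 3
14, 2, 1
13, 4
13, 3, 1
13, 2, 2
13, 2, 1, 1
12, 5
12, 4, 1
…and 55 more, for 67 total.

67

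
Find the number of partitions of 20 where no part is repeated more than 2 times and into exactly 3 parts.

33

A partial list (first 12 by largest part):
18, 1, 1
17, 2, 1
16, 3, 1
16, 2, 2
15, 4, 1
15, 3, 2
14, 5, 1
14, 4, 2
14, 3, 3
13, 6, 1
13, 5, 2
13, 4, 3
…and 21 more, for 33 total.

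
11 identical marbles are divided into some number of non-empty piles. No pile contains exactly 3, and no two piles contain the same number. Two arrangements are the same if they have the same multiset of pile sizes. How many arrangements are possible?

Listing the qualifying partitions of 11:
11
10, 1
9, 2
8, 2, 1
7, 4
6, 5
6, 4, 1
5, 4, 2

8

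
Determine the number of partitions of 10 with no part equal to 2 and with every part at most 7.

17

They are:
7 + 3
7 + 1 + 1 + 1
6 + 4
6 + 3 + 1
6 + 1 + 1 + 1 + 1
5 + 5
5 + 4 + 1
5 + 3 + 1 + 1
5 + 1 + 1 + 1 + 1 + 1
4 + 4 + 1 + 1
4 + 3 + 3
4 + 3 + 1 + 1 + 1
4 + 1 + 1 + 1 + 1 + 1 + 1
3 + 3 + 3 + 1
3 + 3 + 1 + 1 + 1 + 1
3 + 1 + 1 + 1 + 1 + 1 + 1 + 1
1 + 1 + 1 + 1 + 1 + 1 + 1 + 1 + 1 + 1
Counting gives 17.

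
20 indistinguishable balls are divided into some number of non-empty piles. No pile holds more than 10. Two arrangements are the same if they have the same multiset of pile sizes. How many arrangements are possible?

530

Direct enumeration gives 530 partitions.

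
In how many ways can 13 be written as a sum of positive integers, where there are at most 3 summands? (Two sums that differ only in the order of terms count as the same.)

Enumerating:
13
12 + 1
11 + 2
11 + 1 + 1
10 + 3
10 + 2 + 1
9 + 4
9 + 3 + 1
9 + 2 + 2
8 + 5
8 + 4 + 1
8 + 3 + 2
7 + 6
7 + 5 + 1
7 + 4 + 2
7 + 3 + 3
6 + 6 + 1
6 + 5 + 2
6 + 4 + 3
5 + 5 + 3
5 + 4 + 4
That's 21 in total.

21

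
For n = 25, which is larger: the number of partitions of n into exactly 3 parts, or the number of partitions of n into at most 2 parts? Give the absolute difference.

Partitions of 25 into exactly 3 parts: 52.
Partitions of 25 into at most 2 parts: 13.
|52 − 13| = 39.

39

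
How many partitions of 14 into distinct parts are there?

They are:
14
13, 1
12, 2
11, 3
11, 2, 1
10, 4
10, 3, 1
9, 5
9, 4, 1
9, 3, 2
8, 6
8, 5, 1
8, 4, 2
8, 3, 2, 1
7, 6, 1
7, 5, 2
7, 4, 3
7, 4, 2, 1
6, 5, 3
6, 5, 2, 1
6, 4, 3, 1
5, 4, 3, 2
That's 22 in total.

22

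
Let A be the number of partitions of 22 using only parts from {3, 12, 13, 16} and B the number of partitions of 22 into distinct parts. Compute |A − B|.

87

Partitions of 22 using only parts from {3, 12, 13, 16}: 2.
Partitions of 22 into distinct parts: 89.
|2 − 89| = 87.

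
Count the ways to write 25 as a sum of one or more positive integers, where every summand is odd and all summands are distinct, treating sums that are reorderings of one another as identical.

12

Enumerating:
25
1, 3, 21
1, 5, 19
1, 7, 17
3, 5, 17
1, 9, 15
3, 7, 15
1, 11, 13
3, 9, 13
5, 7, 13
5, 9, 11
1, 3, 5, 7, 9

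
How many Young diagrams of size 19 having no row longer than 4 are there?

94

Enumerating by decreasing first part gives 94 partitions in all.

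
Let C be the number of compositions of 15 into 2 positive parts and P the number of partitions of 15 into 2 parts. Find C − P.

7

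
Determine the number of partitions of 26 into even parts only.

101

Counting exhaustively, 101 partitions satisfy the conditions.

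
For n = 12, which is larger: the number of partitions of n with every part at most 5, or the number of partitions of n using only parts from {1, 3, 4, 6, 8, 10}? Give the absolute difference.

27

Partitions of 12 with every part at most 5: 47.
Partitions of 12 using only parts from {1, 3, 4, 6, 8, 10}: 20.
|47 − 20| = 27.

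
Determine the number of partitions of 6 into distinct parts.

4

The partitions of 6 that satisfy the conditions:
6
5 + 1
4 + 2
3 + 2 + 1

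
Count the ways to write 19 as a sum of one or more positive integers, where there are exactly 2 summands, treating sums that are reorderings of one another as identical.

Listing the qualifying partitions of 19:
18+1
17+2
16+3
15+4
14+5
13+6
12+7
11+8
10+9
That's 9 in total.

9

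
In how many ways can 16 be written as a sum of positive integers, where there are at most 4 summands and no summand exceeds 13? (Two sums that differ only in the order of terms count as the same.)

60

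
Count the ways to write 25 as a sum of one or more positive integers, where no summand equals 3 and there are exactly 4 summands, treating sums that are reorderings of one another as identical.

80

Counting exhaustively, 80 partitions satisfy the conditions.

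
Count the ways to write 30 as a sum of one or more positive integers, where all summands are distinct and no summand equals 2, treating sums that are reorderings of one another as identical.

169

Counting exhaustively, 169 partitions satisfy the conditions.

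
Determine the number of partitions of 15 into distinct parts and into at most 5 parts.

27

A partial list (first 12 by largest part):
15
14 + 1
13 + 2
12 + 3
12 + 2 + 1
11 + 4
11 + 3 + 1
10 + 5
10 + 4 + 1
10 + 3 + 2
9 + 6
9 + 5 + 1
…and 15 more, for 27 total.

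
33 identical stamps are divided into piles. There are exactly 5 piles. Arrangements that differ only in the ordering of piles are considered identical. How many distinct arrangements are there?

A full systematic count gives 540.

540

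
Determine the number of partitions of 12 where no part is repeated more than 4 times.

There are too many to list fully; the first 12 (by largest part) are:
12
11,1
10,2
10,1,1
9,3
9,2,1
9,1,1,1
8,4
8,3,1
8,2,2
8,2,1,1
8,1,1,1,1
…and 48 more, for 60 total.

60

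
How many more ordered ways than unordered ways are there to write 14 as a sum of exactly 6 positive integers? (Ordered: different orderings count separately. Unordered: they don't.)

1267

Compositions: C(13,5) = 1287.
Partitions of 14 into exactly 6 parts: 20.
Difference: 1287 − 20 = 1267.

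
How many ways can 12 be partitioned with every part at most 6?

There are too many to list fully; the first 12 (by largest part) are:
6+6
6+5+1
6+4+2
6+4+1+1
6+3+3
6+3+2+1
6+3+1+1+1
6+2+2+2
6+2+2+1+1
6+2+1+1+1+1
6+1+1+1+1+1+1
5+5+2
…and 46 more, for 58 total.

58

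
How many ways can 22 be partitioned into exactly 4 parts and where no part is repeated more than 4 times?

Direct enumeration gives 84 partitions.

84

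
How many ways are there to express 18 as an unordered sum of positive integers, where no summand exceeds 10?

There are 340 such partitions.

340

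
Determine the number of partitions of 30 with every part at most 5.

674

Direct enumeration gives 674 partitions.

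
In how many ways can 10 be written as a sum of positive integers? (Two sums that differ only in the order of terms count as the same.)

42

There are too many to list fully; the first 12 (by largest part) are:
10
1+9
2+8
1+1+8
3+7
1+2+7
1+1+1+7
4+6
1+3+6
2+2+6
1+1+2+6
1+1+1+1+6
…and 30 more, for 42 total.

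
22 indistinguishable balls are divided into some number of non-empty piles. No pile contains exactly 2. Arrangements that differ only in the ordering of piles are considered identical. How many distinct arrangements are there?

375

Counting exhaustively, 375 partitions satisfy the conditions.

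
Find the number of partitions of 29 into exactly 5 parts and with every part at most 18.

There are 306 such partitions.

306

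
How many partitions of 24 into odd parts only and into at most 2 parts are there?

6

Enumerating:
23+1
21+3
19+5
17+7
15+9
13+11
Counting gives 6.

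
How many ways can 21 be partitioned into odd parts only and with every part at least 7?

They are:
21
7, 7, 7

2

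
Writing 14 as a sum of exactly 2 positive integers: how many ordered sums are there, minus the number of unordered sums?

Ordered (compositions into 2 parts): C(13,1) = 13.
Unordered (partitions into 2 parts): 7.
Difference: 13 − 7 = 6.

6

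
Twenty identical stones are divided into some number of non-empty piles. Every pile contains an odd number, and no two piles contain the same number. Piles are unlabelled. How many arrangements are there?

The partitions of 20 that satisfy the conditions:
19,1
17,3
15,5
13,7
11,9
11,5,3,1
9,7,3,1
Counting gives 7.

7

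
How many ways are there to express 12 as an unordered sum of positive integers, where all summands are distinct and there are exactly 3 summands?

Listing the qualifying partitions of 12:
9+2+1
8+3+1
7+4+1
7+3+2
6+5+1
6+4+2
5+4+3
That's 7 in total.

7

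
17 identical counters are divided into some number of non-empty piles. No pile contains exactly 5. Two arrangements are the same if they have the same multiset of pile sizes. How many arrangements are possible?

Systematic enumeration (by largest part, then next-largest, …) yields 220.

220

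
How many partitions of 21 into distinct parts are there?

76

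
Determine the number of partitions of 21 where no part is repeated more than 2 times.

Direct enumeration gives 243 partitions.

243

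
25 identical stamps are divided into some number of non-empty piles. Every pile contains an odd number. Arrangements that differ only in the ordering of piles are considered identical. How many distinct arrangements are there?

There are 142 such partitions.

142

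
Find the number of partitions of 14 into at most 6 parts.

90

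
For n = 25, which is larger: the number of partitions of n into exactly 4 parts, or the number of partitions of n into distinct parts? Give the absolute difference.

22

Partitions of 25 into exactly 4 parts: 120.
Partitions of 25 into distinct parts: 142.
|120 − 142| = 22.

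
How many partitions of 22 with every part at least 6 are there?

They are:
22
16,6
15,7
14,8
13,9
12,10
11,11
10,6,6
9,7,6
8,8,6
8,7,7

11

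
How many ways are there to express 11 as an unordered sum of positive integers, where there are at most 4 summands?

A partial list (first 12 by largest part):
11
10,1
9,2
9,1,1
8,3
8,2,1
8,1,1,1
7,4
7,3,1
7,2,2
7,2,1,1
6,5
…and 15 more, for 27 total.

27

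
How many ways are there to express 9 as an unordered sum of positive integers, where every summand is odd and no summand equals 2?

The partitions of 9 that satisfy the conditions:
9
7 + 1 + 1
5 + 3 + 1
5 + 1 + 1 + 1 + 1
3 + 3 + 3
3 + 3 + 1 + 1 + 1
3 + 1 + 1 + 1 + 1 + 1 + 1
1 + 1 + 1 + 1 + 1 + 1 + 1 + 1 + 1

8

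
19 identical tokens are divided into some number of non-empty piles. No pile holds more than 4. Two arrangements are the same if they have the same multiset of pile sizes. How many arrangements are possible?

Direct enumeration gives 94 partitions.

94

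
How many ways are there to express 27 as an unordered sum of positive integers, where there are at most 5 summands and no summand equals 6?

Direct enumeration gives 360 partitions.

360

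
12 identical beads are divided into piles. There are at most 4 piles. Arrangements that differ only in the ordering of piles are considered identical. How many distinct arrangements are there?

34

There are too many to list fully; the first 12 (by largest part) are:
12
1, 11
2, 10
1, 1, 10
3, 9
1, 2, 9
1, 1, 1, 9
4, 8
1, 3, 8
2, 2, 8
1, 1, 2, 8
5, 7
…and 22 more, for 34 total.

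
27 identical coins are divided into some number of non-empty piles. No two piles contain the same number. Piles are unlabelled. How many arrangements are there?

192

Systematic enumeration (by largest part, then next-largest, …) yields 192.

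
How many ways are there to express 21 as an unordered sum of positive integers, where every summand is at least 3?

60

A partial list (first 12 by largest part):
21
18, 3
17, 4
16, 5
15, 6
15, 3, 3
14, 7
14, 4, 3
13, 8
13, 5, 3
13, 4, 4
12, 9
…and 48 more, for 60 total.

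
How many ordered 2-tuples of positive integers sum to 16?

By stars and bars with positive parts, the count is C(15,1) = 15.

15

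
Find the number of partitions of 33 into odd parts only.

There are 448 such partitions.

448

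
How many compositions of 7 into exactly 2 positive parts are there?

By stars and bars with positive parts, the count is C(6,1) = 6.

6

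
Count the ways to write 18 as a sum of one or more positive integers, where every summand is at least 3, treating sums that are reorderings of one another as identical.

There are too many to list fully; the first 12 (by largest part) are:
18
15, 3
14, 4
13, 5
12, 6
12, 3, 3
11, 7
11, 4, 3
10, 8
10, 5, 3
10, 4, 4
9, 9
…and 21 more, for 33 total.

33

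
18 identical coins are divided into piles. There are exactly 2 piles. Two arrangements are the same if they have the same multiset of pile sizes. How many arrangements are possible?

They are:
17, 1
16, 2
15, 3
14, 4
13, 5
12, 6
11, 7
10, 8
9, 9

9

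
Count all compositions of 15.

16384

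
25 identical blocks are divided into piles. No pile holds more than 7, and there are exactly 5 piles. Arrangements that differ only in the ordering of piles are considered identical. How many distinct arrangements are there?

23

They are:
7+7+7+3+1
7+7+7+2+2
7+7+6+4+1
7+7+6+3+2
7+7+5+5+1
7+7+5+4+2
7+7+5+3+3
7+7+4+4+3
7+6+6+5+1
7+6+6+4+2
7+6+6+3+3
7+6+5+5+2
7+6+5+4+3
7+6+4+4+4
7+5+5+5+3
7+5+5+4+4
6+6+6+6+1
6+6+6+5+2
6+6+6+4+3
6+6+5+5+3
6+6+5+4+4
6+5+5+5+4
5+5+5+5+5
Counting gives 23.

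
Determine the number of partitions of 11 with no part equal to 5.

There are too many to list fully; the first 12 (by largest part) are:
11
1,10
2,9
1,1,9
3,8
1,2,8
1,1,1,8
4,7
1,3,7
2,2,7
1,1,2,7
1,1,1,1,7
…and 33 more, for 45 total.

45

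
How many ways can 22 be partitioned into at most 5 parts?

Direct enumeration gives 255 partitions.

255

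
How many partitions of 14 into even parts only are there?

Listing the qualifying partitions of 14:
14
12,2
10,4
10,2,2
8,6
8,4,2
8,2,2,2
6,6,2
6,4,4
6,4,2,2
6,2,2,2,2
4,4,4,2
4,4,2,2,2
4,2,2,2,2,2
2,2,2,2,2,2,2

15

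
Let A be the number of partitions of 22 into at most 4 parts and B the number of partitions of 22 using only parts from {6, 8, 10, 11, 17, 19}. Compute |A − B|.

133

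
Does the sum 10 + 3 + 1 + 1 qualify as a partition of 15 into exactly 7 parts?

No

The parts sum to 15, and the condition 'there are exactly 7 summands' is violated.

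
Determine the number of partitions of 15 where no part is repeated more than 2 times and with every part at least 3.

The partitions of 15 that satisfy the conditions:
15
12,3
11,4
10,5
9,6
9,3,3
8,7
8,4,3
7,5,3
7,4,4
6,6,3
6,5,4
5,4,3,3
Counting gives 13.

13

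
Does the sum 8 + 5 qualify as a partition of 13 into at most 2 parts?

Yes

The parts sum to 13, and the condition 'there are at most 2 summands' holds.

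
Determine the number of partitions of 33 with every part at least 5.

There are 110 such partitions.

110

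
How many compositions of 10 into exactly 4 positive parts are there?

A composition of 10 into 4 positive parts is chosen by placing 3 dividers among the 9 gaps between 10 units: C(9,3) = 84.

84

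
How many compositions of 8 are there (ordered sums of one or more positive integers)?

There are 7 gaps and each independently is a cut or not, giving 2^7 = 128.

128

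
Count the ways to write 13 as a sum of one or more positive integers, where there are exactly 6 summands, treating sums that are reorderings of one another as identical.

Enumerating:
1 + 1 + 1 + 1 + 1 + 8
1 + 1 + 1 + 1 + 2 + 7
1 + 1 + 1 + 1 + 3 + 6
1 + 1 + 1 + 2 + 2 + 6
1 + 1 + 1 + 1 + 4 + 5
1 + 1 + 1 + 2 + 3 + 5
1 + 1 + 2 + 2 + 2 + 5
1 + 1 + 1 + 2 + 4 + 4
1 + 1 + 1 + 3 + 3 + 4
1 + 1 + 2 + 2 + 3 + 4
1 + 2 + 2 + 2 + 2 + 4
1 + 1 + 2 + 3 + 3 + 3
1 + 2 + 2 + 2 + 3 + 3
2 + 2 + 2 + 2 + 2 + 3
Counting gives 14.

14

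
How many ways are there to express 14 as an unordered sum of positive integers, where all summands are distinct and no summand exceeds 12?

20

The partitions of 14 that satisfy the conditions:
2,12
3,11
1,2,11
4,10
1,3,10
5,9
1,4,9
2,3,9
6,8
1,5,8
2,4,8
1,2,3,8
1,6,7
2,5,7
3,4,7
1,2,4,7
3,5,6
1,2,5,6
1,3,4,6
2,3,4,5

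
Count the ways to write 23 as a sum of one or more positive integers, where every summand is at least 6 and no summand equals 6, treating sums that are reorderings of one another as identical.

8

Enumerating:
23
16,7
15,8
14,9
13,10
12,11
9,7,7
8,8,7
That's 8 in total.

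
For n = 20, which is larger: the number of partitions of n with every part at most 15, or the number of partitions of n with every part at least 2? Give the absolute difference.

478

Partitions of 20 with every part at most 15: 615.
Partitions of 20 with every part at least 2: 137.
|615 − 137| = 478.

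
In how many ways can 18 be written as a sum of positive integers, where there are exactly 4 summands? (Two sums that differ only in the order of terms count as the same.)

A partial list (first 12 by largest part):
1,1,1,15
1,1,2,14
1,1,3,13
1,2,2,13
1,1,4,12
1,2,3,12
2,2,2,12
1,1,5,11
1,2,4,11
1,3,3,11
2,2,3,11
1,1,6,10
…and 35 more, for 47 total.

47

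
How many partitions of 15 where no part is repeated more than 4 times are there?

127

There are 127 such partitions.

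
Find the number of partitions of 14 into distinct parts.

They are:
14
13, 1
12, 2
11, 3
11, 2, 1
10, 4
10, 3, 1
9, 5
9, 4, 1
9, 3, 2
8, 6
8, 5, 1
8, 4, 2
8, 3, 2, 1
7, 6, 1
7, 5, 2
7, 4, 3
7, 4, 2, 1
6, 5, 3
6, 5, 2, 1
6, 4, 3, 1
5, 4, 3, 2

22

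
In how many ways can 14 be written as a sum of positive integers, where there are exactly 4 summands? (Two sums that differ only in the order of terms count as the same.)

23

They are:
11+1+1+1
10+2+1+1
9+3+1+1
9+2+2+1
8+4+1+1
8+3+2+1
8+2+2+2
7+5+1+1
7+4+2+1
7+3+3+1
7+3+2+2
6+6+1+1
6+5+2+1
6+4+3+1
6+4+2+2
6+3+3+2
5+5+3+1
5+5+2+2
5+4+4+1
5+4+3+2
5+3+3+3
4+4+4+2
4+4+3+3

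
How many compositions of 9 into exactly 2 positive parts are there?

Place 1 bars in the 8 internal gaps of a row of 9 dots: C(8,1) = 8.

8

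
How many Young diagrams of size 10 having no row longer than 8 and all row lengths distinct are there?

They are:
8 + 2
7 + 3
7 + 2 + 1
6 + 4
6 + 3 + 1
5 + 4 + 1
5 + 3 + 2
4 + 3 + 2 + 1

8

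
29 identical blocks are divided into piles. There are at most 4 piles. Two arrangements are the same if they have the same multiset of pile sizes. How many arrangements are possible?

270

Enumerating by decreasing first part gives 270 partitions in all.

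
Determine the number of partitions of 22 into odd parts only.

There are 89 such partitions.

89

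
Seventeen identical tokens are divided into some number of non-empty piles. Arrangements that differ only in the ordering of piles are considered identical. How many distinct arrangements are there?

297

Direct enumeration gives 297 partitions.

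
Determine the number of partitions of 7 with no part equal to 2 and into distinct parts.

3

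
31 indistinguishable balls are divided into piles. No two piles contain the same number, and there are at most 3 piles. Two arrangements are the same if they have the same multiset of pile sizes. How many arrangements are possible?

81

Systematic enumeration (by largest part, then next-largest, …) yields 81.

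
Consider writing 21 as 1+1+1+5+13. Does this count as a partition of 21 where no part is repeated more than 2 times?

The parts sum to 21, and the condition 'no summand is used more than 2 times' is violated.

No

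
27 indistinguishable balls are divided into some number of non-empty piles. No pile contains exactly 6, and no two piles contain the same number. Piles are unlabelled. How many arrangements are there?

Systematic enumeration (by largest part, then next-largest, …) yields 137.

137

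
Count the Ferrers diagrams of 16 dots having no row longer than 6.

Counting exhaustively, 136 partitions satisfy the conditions.

136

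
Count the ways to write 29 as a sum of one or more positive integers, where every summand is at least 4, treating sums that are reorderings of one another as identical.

115

There are 115 such partitions.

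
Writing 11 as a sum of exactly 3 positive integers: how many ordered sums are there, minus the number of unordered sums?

35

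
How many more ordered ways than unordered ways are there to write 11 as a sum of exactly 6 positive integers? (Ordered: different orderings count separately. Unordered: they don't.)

245

Ordered (compositions into 6 parts): C(10,5) = 252.
Partitions of 11 into exactly 6 parts: 7.
Difference: 252 − 7 = 245.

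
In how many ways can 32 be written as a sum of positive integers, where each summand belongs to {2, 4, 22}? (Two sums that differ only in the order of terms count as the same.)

12

Enumerating:
22 + 4 + 4 + 2
22 + 4 + 2 + 2 + 2
22 + 2 + 2 + 2 + 2 + 2
4 + 4 + 4 + 4 + 4 + 4 + 4 + 4
4 + 4 + 4 + 4 + 4 + 4 + 4 + 2 + 2
4 + 4 + 4 + 4 + 4 + 4 + 2 + 2 + 2 + 2
4 + 4 + 4 + 4 + 4 + 2 + 2 + 2 + 2 + 2 + 2
4 + 4 + 4 + 4 + 2 + 2 + 2 + 2 + 2 + 2 + 2 + 2
4 + 4 + 4 + 2 + 2 + 2 + 2 + 2 + 2 + 2 + 2 + 2 + 2
4 + 4 + 2 + 2 + 2 + 2 + 2 + 2 + 2 + 2 + 2 + 2 + 2 + 2
4 + 2 + 2 + 2 + 2 + 2 + 2 + 2 + 2 + 2 + 2 + 2 + 2 + 2 + 2
2 + 2 + 2 + 2 + 2 + 2 + 2 + 2 + 2 + 2 + 2 + 2 + 2 + 2 + 2 + 2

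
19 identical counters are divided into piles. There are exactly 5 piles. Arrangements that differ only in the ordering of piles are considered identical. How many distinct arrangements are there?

There are too many to list fully; the first 12 (by largest part) are:
1 + 1 + 1 + 1 + 15
1 + 1 + 1 + 2 + 14
1 + 1 + 1 + 3 + 13
1 + 1 + 2 + 2 + 13
1 + 1 + 1 + 4 + 12
1 + 1 + 2 + 3 + 12
1 + 2 + 2 + 2 + 12
1 + 1 + 1 + 5 + 11
1 + 1 + 2 + 4 + 11
1 + 1 + 3 + 3 + 11
1 + 2 + 2 + 3 + 11
2 + 2 + 2 + 2 + 11
…and 58 more, for 70 total.

70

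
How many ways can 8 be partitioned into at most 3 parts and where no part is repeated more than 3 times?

10

Listing the qualifying partitions of 8:
8
7, 1
6, 2
6, 1, 1
5, 3
5, 2, 1
4, 4
4, 3, 1
4, 2, 2
3, 3, 2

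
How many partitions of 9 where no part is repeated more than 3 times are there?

22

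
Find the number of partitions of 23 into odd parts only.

104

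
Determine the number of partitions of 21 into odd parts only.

76

Enumerating by decreasing first part gives 76 partitions in all.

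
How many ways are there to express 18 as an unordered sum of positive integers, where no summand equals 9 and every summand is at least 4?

14

They are:
18
4, 14
5, 13
6, 12
7, 11
8, 10
4, 4, 10
4, 6, 8
5, 5, 8
4, 7, 7
5, 6, 7
6, 6, 6
4, 4, 4, 6
4, 4, 5, 5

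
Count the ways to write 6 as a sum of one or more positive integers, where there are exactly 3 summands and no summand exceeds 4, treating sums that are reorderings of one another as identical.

3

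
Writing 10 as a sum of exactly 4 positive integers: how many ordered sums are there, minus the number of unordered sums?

Compositions: C(9,3) = 84.
Unordered (partitions into 4 parts): 9.
Difference: 84 − 9 = 75.

75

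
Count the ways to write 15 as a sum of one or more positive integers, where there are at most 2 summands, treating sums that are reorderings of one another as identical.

Listing the qualifying partitions of 15:
15
1 + 14
2 + 13
3 + 12
4 + 11
5 + 10
6 + 9
7 + 8

8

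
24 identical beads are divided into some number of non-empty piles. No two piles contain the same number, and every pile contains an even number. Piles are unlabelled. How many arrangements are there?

They are:
24
22 + 2
20 + 4
18 + 6
18 + 4 + 2
16 + 8
16 + 6 + 2
14 + 10
14 + 8 + 2
14 + 6 + 4
12 + 10 + 2
12 + 8 + 4
12 + 6 + 4 + 2
10 + 8 + 6
10 + 8 + 4 + 2
Counting gives 15.

15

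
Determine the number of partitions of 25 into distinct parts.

142

There are 142 such partitions.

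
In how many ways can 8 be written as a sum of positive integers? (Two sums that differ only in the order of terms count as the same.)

22

The partitions of 8 that satisfy the conditions:
8
7,1
6,2
6,1,1
5,3
5,2,1
5,1,1,1
4,4
4,3,1
4,2,2
4,2,1,1
4,1,1,1,1
3,3,2
3,3,1,1
3,2,2,1
3,2,1,1,1
3,1,1,1,1,1
2,2,2,2
2,2,2,1,1
2,2,1,1,1,1
2,1,1,1,1,1,1
1,1,1,1,1,1,1,1
Counting gives 22.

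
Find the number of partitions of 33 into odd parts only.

There are 448 such partitions.

448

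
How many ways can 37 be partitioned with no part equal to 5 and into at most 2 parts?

The partitions of 37 that satisfy the conditions:
37
36 + 1
35 + 2
34 + 3
33 + 4
31 + 6
30 + 7
29 + 8
28 + 9
27 + 10
26 + 11
25 + 12
24 + 13
23 + 14
22 + 15
21 + 16
20 + 17
19 + 18
That's 18 in total.

18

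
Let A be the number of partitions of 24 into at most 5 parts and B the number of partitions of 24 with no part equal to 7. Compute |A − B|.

Partitions of 24 into at most 5 parts: 333.
Partitions of 24 with no part equal to 7: 1278.
|333 − 1278| = 945.

945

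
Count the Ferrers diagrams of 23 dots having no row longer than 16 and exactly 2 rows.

5

They are:
16, 7
15, 8
14, 9
13, 10
12, 11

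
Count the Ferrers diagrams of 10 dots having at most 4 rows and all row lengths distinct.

They are:
10
1, 9
2, 8
3, 7
1, 2, 7
4, 6
1, 3, 6
1, 4, 5
2, 3, 5
1, 2, 3, 4
That's 10 in total.

10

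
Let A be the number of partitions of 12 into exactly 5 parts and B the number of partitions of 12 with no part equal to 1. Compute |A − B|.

Partitions of 12 into exactly 5 parts: 13.
Partitions of 12 with no part equal to 1: 21.
|13 − 21| = 8.

8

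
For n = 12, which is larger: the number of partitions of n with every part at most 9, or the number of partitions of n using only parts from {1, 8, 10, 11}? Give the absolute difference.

69

Partitions of 12 with every part at most 9: 73.
Partitions of 12 using only parts from {1, 8, 10, 11}: 4.
|73 − 4| = 69.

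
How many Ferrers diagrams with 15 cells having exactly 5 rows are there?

30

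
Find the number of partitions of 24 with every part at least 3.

110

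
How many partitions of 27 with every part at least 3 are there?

191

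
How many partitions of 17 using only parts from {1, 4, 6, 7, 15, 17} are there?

Listing the qualifying partitions of 17:
17
15+1+1
7+7+1+1+1
7+6+4
7+6+1+1+1+1
7+4+4+1+1
7+4+1+1+1+1+1+1
7+1+1+1+1+1+1+1+1+1+1
6+6+4+1
6+6+1+1+1+1+1
6+4+4+1+1+1
6+4+1+1+1+1+1+1+1
6+1+1+1+1+1+1+1+1+1+1+1
4+4+4+4+1
4+4+4+1+1+1+1+1
4+4+1+1+1+1+1+1+1+1+1
4+1+1+1+1+1+1+1+1+1+1+1+1+1
1+1+1+1+1+1+1+1+1+1+1+1+1+1+1+1+1

18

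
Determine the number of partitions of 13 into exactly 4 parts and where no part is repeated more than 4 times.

18

The partitions of 13 that satisfy the conditions:
1+1+1+10
1+1+2+9
1+1+3+8
1+2+2+8
1+1+4+7
1+2+3+7
2+2+2+7
1+1+5+6
1+2+4+6
1+3+3+6
2+2+3+6
1+2+5+5
1+3+4+5
2+2+4+5
2+3+3+5
1+4+4+4
2+3+4+4
3+3+3+4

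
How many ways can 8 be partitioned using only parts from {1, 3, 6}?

They are:
1 + 1 + 6
1 + 1 + 3 + 3
1 + 1 + 1 + 1 + 1 + 3
1 + 1 + 1 + 1 + 1 + 1 + 1 + 1

4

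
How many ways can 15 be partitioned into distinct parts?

27

A partial list (first 12 by largest part):
15
14,1
13,2
12,3
12,2,1
11,4
11,3,1
10,5
10,4,1
10,3,2
9,6
9,5,1
…and 15 more, for 27 total.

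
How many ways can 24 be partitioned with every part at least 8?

Listing the qualifying partitions of 24:
24
16 + 8
15 + 9
14 + 10
13 + 11
12 + 12
8 + 8 + 8
That's 7 in total.

7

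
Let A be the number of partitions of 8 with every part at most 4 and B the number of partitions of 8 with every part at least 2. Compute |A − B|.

Partitions of 8 with every part at most 4: 15.
Partitions of 8 with every part at least 2: 7.
|15 − 7| = 8.

8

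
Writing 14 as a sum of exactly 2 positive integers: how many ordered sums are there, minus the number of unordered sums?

6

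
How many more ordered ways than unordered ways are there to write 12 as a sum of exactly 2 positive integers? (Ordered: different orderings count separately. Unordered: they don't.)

Ordered (compositions into 2 parts): C(11,1) = 11.
Unordered (partitions into 2 parts): 6.
Difference: 11 − 6 = 5.

5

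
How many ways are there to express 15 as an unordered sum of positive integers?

176

A full systematic count gives 176.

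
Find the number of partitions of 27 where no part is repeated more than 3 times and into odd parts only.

A partial list (first 12 by largest part):
27
25+1+1
23+3+1
21+5+1
21+3+3
21+3+1+1+1
19+7+1
19+5+3
19+5+1+1+1
19+3+3+1+1
17+9+1
17+7+3
…and 58 more, for 70 total.

70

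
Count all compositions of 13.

The number of compositions of n is 2^(n−1); here 2^12 = 4096.

4096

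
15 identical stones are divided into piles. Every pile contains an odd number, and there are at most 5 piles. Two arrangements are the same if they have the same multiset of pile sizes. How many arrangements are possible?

15

The partitions of 15 that satisfy the conditions:
15
1, 1, 13
1, 3, 11
1, 1, 1, 1, 11
1, 5, 9
3, 3, 9
1, 1, 1, 3, 9
1, 7, 7
3, 5, 7
1, 1, 1, 5, 7
1, 1, 3, 3, 7
5, 5, 5
1, 1, 3, 5, 5
1, 3, 3, 3, 5
3, 3, 3, 3, 3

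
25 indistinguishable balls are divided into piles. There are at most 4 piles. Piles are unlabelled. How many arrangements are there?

Enumerating by decreasing first part gives 185 partitions in all.

185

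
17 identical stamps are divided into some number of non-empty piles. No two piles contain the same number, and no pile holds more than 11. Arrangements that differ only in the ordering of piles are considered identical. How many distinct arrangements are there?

A partial list (first 12 by largest part):
11,6
11,5,1
11,4,2
11,3,2,1
10,7
10,6,1
10,5,2
10,4,3
10,4,2,1
9,8
9,7,1
9,6,2
…and 16 more, for 28 total.

28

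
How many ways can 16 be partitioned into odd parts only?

32

A partial list (first 12 by largest part):
15,1
13,3
13,1,1,1
11,5
11,3,1,1
11,1,1,1,1,1
9,7
9,5,1,1
9,3,3,1
9,3,1,1,1,1
9,1,1,1,1,1,1,1
7,7,1,1
…and 20 more, for 32 total.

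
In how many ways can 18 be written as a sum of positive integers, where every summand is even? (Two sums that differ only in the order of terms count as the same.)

30

There are too many to list fully; the first 12 (by largest part) are:
18
16 + 2
14 + 4
14 + 2 + 2
12 + 6
12 + 4 + 2
12 + 2 + 2 + 2
10 + 8
10 + 6 + 2
10 + 4 + 4
10 + 4 + 2 + 2
10 + 2 + 2 + 2 + 2
…and 18 more, for 30 total.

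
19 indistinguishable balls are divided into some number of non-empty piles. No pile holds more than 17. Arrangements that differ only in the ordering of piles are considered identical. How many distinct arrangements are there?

488

A full systematic count gives 488.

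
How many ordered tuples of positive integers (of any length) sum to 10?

512

Each of the 9 gaps between 10 units is either a break or not: 2^9 = 512.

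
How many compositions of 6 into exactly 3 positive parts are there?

By stars and bars with positive parts, the count is C(5,2) = 10.

10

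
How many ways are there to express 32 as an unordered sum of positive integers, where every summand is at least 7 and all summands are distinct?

20

They are:
32
25+7
24+8
23+9
22+10
21+11
20+12
19+13
18+14
17+15
17+8+7
16+9+7
15+10+7
15+9+8
14+11+7
14+10+8
13+12+7
13+11+8
13+10+9
12+11+9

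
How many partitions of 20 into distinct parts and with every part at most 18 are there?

62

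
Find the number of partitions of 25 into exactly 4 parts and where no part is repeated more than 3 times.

Enumerating by decreasing first part gives 120 partitions in all.

120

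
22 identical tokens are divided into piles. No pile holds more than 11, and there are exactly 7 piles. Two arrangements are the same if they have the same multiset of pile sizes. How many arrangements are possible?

119

There are 119 such partitions.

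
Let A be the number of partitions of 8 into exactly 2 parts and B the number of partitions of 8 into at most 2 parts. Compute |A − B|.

1

Partitions of 8 into exactly 2 parts: 4.
Partitions of 8 into at most 2 parts: 5.
|4 − 5| = 1.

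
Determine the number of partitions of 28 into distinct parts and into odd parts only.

16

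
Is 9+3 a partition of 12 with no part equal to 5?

The parts sum to 12, and the condition 'no summand equals 5' holds.

Yes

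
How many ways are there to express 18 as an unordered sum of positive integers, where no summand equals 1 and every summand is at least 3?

33

A partial list (first 12 by largest part):
18
3,15
4,14
5,13
6,12
3,3,12
7,11
3,4,11
8,10
3,5,10
4,4,10
9,9
…and 21 more, for 33 total.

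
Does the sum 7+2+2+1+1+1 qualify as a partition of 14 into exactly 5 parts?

The parts sum to 14, and the condition 'there are exactly 5 summands' is violated.

No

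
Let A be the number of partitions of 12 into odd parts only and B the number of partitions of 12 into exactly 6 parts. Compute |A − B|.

4

Partitions of 12 into odd parts only: 15.
Partitions of 12 into exactly 6 parts: 11.
|15 − 11| = 4.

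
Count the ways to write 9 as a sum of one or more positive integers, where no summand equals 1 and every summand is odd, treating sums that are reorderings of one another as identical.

2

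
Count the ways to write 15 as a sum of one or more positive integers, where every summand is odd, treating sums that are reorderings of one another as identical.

There are too many to list fully; the first 12 (by largest part) are:
15
1,1,13
1,3,11
1,1,1,1,11
1,5,9
3,3,9
1,1,1,3,9
1,1,1,1,1,1,9
1,7,7
3,5,7
1,1,1,5,7
1,1,3,3,7
…and 15 more, for 27 total.

27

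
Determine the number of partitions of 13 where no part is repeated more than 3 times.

A partial list (first 12 by largest part):
13
12+1
11+2
11+1+1
10+3
10+2+1
10+1+1+1
9+4
9+3+1
9+2+2
9+2+1+1
8+5
…and 52 more, for 64 total.

64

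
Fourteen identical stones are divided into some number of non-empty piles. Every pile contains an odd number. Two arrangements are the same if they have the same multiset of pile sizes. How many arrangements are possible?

22

Enumerating:
13, 1
11, 3
11, 1, 1, 1
9, 5
9, 3, 1, 1
9, 1, 1, 1, 1, 1
7, 7
7, 5, 1, 1
7, 3, 3, 1
7, 3, 1, 1, 1, 1
7, 1, 1, 1, 1, 1, 1, 1
5, 5, 3, 1
5, 5, 1, 1, 1, 1
5, 3, 3, 3
5, 3, 3, 1, 1, 1
5, 3, 1, 1, 1, 1, 1, 1
5, 1, 1, 1, 1, 1, 1, 1, 1, 1
3, 3, 3, 3, 1, 1
3, 3, 3, 1, 1, 1, 1, 1
3, 3, 1, 1, 1, 1, 1, 1, 1, 1
3, 1, 1, 1, 1, 1, 1, 1, 1, 1, 1, 1
1, 1, 1, 1, 1, 1, 1, 1, 1, 1, 1, 1, 1, 1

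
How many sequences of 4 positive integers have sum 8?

35

A composition of 8 into 4 positive parts is chosen by placing 3 dividers among the 7 gaps between 8 units: C(7,3) = 35.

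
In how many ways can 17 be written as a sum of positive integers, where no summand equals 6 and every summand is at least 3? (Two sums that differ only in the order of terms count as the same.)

19

Enumerating:
17
14,3
13,4
12,5
11,3,3
10,7
10,4,3
9,8
9,5,3
9,4,4
8,5,4
8,3,3,3
7,7,3
7,5,5
7,4,3,3
5,5,4,3
5,4,4,4
5,3,3,3,3
4,4,3,3,3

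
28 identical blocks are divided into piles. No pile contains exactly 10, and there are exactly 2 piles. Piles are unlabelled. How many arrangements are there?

13

Enumerating:
27 + 1
26 + 2
25 + 3
24 + 4
23 + 5
22 + 6
21 + 7
20 + 8
19 + 9
17 + 11
16 + 12
15 + 13
14 + 14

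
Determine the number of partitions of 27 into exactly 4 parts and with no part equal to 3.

There are 102 such partitions.

102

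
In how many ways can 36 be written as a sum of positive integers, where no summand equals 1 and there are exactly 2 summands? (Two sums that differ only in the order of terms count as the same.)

17

They are:
34, 2
33, 3
32, 4
31, 5
30, 6
29, 7
28, 8
27, 9
26, 10
25, 11
24, 12
23, 13
22, 14
21, 15
20, 16
19, 17
18, 18
That's 17 in total.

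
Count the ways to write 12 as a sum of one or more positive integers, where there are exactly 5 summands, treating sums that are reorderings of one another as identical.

Listing the qualifying partitions of 12:
8, 1, 1, 1, 1
7, 2, 1, 1, 1
6, 3, 1, 1, 1
6, 2, 2, 1, 1
5, 4, 1, 1, 1
5, 3, 2, 1, 1
5, 2, 2, 2, 1
4, 4, 2, 1, 1
4, 3, 3, 1, 1
4, 3, 2, 2, 1
4, 2, 2, 2, 2
3, 3, 3, 2, 1
3, 3, 2, 2, 2
That's 13 in total.

13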